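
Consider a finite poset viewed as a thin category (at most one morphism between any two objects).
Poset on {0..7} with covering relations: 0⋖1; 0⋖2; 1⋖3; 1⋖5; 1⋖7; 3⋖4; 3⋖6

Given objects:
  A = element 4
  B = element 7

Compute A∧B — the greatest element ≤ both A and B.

Common predecessors of 4,7: {0,1}
  0 ⊑ 1
  1 ⊑ 1
glb = 1

Answer: A∧B = 1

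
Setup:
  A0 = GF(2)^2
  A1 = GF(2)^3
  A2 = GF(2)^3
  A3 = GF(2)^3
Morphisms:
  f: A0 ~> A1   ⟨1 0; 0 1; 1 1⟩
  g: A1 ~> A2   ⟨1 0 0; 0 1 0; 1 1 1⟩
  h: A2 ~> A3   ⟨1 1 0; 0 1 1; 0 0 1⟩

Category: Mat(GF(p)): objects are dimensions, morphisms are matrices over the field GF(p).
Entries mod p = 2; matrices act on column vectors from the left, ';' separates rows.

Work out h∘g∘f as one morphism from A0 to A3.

Answer: ⟨1 1; 0 1; 0 0⟩

Derivation:
  e0=(1,0) f~>(1,0,1) g~>(1,0,0) h~>(1,0,0)
  e1=(0,1) f~>(0,1,1) g~>(0,1,0) h~>(1,1,0)
⟦path⟧: ⟨1 1; 0 1; 0 0⟩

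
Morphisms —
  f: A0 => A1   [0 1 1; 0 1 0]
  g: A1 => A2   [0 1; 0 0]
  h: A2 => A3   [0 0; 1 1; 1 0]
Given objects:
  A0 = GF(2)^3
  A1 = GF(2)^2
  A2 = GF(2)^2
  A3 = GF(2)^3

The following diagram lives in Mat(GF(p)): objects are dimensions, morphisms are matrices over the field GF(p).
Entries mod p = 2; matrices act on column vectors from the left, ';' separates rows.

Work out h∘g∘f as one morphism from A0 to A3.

Answer: [0 0 0; 0 1 0; 0 1 0]

Derivation:
  e0=(1,0,0) f=>(0,0) g=>(0,0) h=>(0,0,0)
  e1=(0,1,0) f=>(1,1) g=>(1,0) h=>(0,1,1)
  e2=(0,0,1) f=>(1,0) g=>(0,0) h=>(0,0,0)
⟦path⟧: [0 0 0; 0 1 0; 0 1 0]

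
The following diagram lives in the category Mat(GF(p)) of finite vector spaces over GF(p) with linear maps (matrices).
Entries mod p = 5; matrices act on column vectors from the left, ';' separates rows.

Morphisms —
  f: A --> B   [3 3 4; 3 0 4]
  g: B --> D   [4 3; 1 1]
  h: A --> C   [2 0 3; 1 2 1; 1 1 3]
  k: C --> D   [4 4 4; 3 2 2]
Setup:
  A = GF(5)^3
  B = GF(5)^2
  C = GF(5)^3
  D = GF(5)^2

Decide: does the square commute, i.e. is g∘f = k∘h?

Along f;g (path 1):
  e0=[1,0,0] f-->[3,3] g-->[1,1]
  e1=[0,1,0] f-->[3,0] g-->[2,3]
  e2=[0,0,1] f-->[4,4] g-->[3,3]
  ⟦path⟧₁ = [1 2 3; 1 3 3]
Along h;k (path 2):
  e0=[1,0,0] h-->[2,1,1] k-->[1,0]
  e1=[0,1,0] h-->[0,2,1] k-->[2,1]
  e2=[0,0,1] h-->[3,1,3] k-->[3,2]
  ⟦path⟧₂ = [1 2 3; 0 1 2]
Equal? distinct morphisms ✗

Answer: DOES NOT COMMUTE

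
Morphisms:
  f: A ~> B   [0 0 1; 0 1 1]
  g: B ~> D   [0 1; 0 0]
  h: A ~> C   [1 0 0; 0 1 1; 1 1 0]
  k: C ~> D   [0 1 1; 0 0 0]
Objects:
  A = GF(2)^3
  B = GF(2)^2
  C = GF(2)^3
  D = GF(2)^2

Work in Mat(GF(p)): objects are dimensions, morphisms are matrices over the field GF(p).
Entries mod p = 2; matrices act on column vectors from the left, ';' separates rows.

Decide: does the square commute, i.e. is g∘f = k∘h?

1) trace f;g:
  e0=⟨1,0,0⟩ f~>⟨0,0⟩ g~>⟨0,0⟩
  e1=⟨0,1,0⟩ f~>⟨0,1⟩ g~>⟨1,0⟩
  e2=⟨0,0,1⟩ f~>⟨1,1⟩ g~>⟨1,0⟩
  result₁ = [0 1 1; 0 0 0]
2) trace h;k:
  e0=⟨1,0,0⟩ h~>⟨1,0,1⟩ k~>⟨1,0⟩
  e1=⟨0,1,0⟩ h~>⟨0,1,1⟩ k~>⟨0,0⟩
  e2=⟨0,0,1⟩ h~>⟨0,1,0⟩ k~>⟨1,0⟩
  result₂ = [1 0 1; 0 0 0]
Equal? differ; not commutative

Answer: DOES NOT COMMUTE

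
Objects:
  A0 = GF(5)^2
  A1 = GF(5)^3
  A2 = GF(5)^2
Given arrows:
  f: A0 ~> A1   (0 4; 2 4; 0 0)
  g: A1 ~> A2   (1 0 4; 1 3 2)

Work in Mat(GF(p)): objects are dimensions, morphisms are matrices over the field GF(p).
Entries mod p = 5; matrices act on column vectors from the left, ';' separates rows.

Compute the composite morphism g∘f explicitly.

Answer: (0 4; 1 1)

Trace:
  e0=[1,0] f~>[0,2,0] g~>[0,1]
  e1=[0,1] f~>[4,4,0] g~>[4,1]
result: (0 4; 1 1)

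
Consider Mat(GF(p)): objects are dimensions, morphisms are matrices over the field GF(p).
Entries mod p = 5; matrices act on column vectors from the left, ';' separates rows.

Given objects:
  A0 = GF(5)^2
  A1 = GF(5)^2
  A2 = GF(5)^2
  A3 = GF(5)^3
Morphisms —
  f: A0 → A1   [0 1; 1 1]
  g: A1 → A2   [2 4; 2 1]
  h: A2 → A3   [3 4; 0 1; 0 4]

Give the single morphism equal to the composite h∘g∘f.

Answer: [1 0; 1 3; 4 2]

Work:
  e0=⟨1,0⟩ f→⟨0,1⟩ g→⟨4,1⟩ h→⟨1,1,4⟩
  e1=⟨0,1⟩ f→⟨1,1⟩ g→⟨1,3⟩ h→⟨0,3,2⟩
result: [1 0; 1 3; 4 2]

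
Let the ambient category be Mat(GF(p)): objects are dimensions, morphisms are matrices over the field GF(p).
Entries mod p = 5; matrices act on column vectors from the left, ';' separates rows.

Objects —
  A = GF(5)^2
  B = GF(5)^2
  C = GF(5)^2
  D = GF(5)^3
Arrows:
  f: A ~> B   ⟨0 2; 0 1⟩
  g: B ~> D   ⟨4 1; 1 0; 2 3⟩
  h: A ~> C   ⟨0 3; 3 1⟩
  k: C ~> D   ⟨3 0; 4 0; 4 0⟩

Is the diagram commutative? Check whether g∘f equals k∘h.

Along f;g (path 1):
  e0=[1,0] f~>[0,0] g~>[0,0,0]
  e1=[0,1] f~>[2,1] g~>[4,2,2]
  composite₁ = ⟨0 4; 0 2; 0 2⟩
Along h;k (path 2):
  e0=[1,0] h~>[0,3] k~>[0,0,0]
  e1=[0,1] h~>[3,1] k~>[4,2,2]
  composite₂ = ⟨0 4; 0 2; 0 2⟩
Equal? equal; square commutes

Answer: COMMUTES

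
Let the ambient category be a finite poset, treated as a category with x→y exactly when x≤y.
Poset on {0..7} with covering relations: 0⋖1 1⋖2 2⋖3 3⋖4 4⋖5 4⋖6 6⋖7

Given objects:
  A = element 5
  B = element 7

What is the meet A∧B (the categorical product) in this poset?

{x : x⊑A ∧ x⊑B} = {0,1,2,3,4}  (A=5, B=7)
  0 ⊑ 4
  1 ⊑ 4
  2 ⊑ 4
  3 ⊑ 4
  4 ⊑ 4
glb = 4

Answer: A∧B = 4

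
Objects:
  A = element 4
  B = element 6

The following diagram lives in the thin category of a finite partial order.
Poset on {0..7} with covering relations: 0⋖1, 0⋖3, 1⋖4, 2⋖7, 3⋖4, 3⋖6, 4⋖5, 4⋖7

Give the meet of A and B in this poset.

Answer: A∧B = 3

Trace:
{x : x<=A ∧ x<=B} = {0,3}  (A=4, B=6)
  0 <= 3
  3 <= 3
glb = 3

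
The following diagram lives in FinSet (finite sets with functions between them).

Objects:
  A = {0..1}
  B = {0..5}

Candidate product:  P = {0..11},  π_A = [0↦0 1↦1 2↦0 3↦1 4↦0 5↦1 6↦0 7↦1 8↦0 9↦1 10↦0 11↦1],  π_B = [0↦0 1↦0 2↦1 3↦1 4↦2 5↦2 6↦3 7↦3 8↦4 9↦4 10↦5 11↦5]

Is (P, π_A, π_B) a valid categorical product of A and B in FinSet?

|A|·|B| = 2·6 = 12;  |P| = 12
Check the pairing map k ↦ (π_A(k), π_B(k)):
  0 ↦ (0,0)
  1 ↦ (1,0)
  2 ↦ (0,1)
  3 ↦ (1,1)
  4 ↦ (0,2)
  5 ↦ (1,2)
  6 ↦ (0,3)
  7 ↦ (1,3)
  8 ↦ (0,4)
  9 ↦ (1,4)
  10 ↦ (0,5)
  11 ↦ (1,5)
distinct pairs in image: 12 / 12 needed
  → bijection onto A×B; projections well-typed.

Answer: VALID PRODUCT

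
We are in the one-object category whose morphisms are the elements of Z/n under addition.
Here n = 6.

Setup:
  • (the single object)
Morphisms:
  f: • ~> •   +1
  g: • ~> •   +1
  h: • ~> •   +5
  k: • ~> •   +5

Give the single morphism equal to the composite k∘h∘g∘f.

Answer: +0

Trace:
  0 +1≡1 +1≡2 +5≡1 +5≡0  (mod 6)
composite: +0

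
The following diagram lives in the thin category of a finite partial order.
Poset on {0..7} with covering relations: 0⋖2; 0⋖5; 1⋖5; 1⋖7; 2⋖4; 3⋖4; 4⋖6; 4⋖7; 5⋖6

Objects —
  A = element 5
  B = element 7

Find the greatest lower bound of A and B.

Answer: NO MEET EXISTS

Trace:
Common predecessors of 5,7: {0,1}
  maximal lower bounds 0 and 1 are incomparable: neither 0⊑1 nor 1⊑0
→ no greatest lower bound exists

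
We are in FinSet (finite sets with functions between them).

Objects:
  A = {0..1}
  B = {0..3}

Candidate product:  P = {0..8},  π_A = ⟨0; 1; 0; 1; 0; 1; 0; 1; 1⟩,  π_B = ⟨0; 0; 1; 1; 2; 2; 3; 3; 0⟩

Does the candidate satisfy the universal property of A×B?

Answer: NOT A VALID PRODUCT — |P|=9 ≠ |A|·|B|=8

Trace:
|A|·|B| = 2·4 = 8;  |P| = 9
  → cardinalities differ; no bijection possible.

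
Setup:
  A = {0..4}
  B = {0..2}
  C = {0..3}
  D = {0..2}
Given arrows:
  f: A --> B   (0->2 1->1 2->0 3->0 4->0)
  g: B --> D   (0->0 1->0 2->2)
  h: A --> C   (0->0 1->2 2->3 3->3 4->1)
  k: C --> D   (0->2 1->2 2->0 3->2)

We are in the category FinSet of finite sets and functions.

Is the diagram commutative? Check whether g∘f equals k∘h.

Answer: DOES NOT COMMUTE

Work:
Path 1 = f;g:
  0 f-->2 g-->2
  1 f-->1 g-->0
  2 f-->0 g-->0
  3 f-->0 g-->0
  4 f-->0 g-->0
  composite₁ = (0->2 1->0 2->0 3->0 4->0)
Path 2 = h;k:
  0 h-->0 k-->2
  1 h-->2 k-->0
  2 h-->3 k-->2
  3 h-->3 k-->2
  4 h-->1 k-->2
  composite₂ = (0->2 1->0 2->2 3->2 4->2)
Equal? differ; not commutative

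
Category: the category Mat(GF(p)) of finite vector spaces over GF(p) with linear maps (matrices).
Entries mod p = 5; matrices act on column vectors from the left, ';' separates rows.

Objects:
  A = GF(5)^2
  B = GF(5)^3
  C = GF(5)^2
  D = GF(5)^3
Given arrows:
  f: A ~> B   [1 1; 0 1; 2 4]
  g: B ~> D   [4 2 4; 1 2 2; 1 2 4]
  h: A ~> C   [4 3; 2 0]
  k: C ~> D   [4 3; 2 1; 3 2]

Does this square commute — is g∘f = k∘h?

1) trace f;g:
  e0=[1,0] f~>[1,0,2] g~>[2,0,4]
  e1=[0,1] f~>[1,1,4] g~>[2,1,4]
  ⟦path⟧₁ = [2 2; 0 1; 4 4]
2) trace h;k:
  e0=[1,0] h~>[4,2] k~>[2,0,1]
  e1=[0,1] h~>[3,0] k~>[2,1,4]
  ⟦path⟧₂ = [2 2; 0 1; 1 4]
Equal? distinct morphisms ✗

Answer: DOES NOT COMMUTE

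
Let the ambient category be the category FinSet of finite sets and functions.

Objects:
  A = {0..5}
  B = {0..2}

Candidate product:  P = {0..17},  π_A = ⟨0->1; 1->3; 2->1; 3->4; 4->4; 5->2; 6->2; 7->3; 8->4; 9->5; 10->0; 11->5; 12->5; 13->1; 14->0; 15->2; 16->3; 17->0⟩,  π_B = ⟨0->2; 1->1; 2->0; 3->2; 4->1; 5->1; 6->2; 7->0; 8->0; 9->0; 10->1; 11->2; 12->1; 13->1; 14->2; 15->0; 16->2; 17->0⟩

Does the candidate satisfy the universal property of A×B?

Answer: VALID PRODUCT

Derivation:
|A|·|B| = 6·3 = 18;  |P| = 18
Check the pairing map k ↦ (π_A(k), π_B(k)):
  0 -> (1,2)
  1 -> (3,1)
  2 -> (1,0)
  3 -> (4,2)
  4 -> (4,1)
  5 -> (2,1)
  6 -> (2,2)
  7 -> (3,0)
  8 -> (4,0)
  9 -> (5,0)
  10 -> (0,1)
  11 -> (5,2)
  12 -> (5,1)
  13 -> (1,1)
  14 -> (0,2)
  15 -> (2,0)
  16 -> (3,2)
  17 -> (0,0)
distinct pairs in image: 18 / 18 needed
  → bijection onto A×B; projections well-typed.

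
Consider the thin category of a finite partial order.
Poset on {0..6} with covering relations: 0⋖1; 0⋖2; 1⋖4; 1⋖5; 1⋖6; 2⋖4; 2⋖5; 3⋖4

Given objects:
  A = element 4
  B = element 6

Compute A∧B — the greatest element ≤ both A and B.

{x : x<=A ∧ x<=B} = {0,1}  (A=4, B=6)
  0 <= 1
  1 <= 1
glb = 1

Answer: A∧B = 1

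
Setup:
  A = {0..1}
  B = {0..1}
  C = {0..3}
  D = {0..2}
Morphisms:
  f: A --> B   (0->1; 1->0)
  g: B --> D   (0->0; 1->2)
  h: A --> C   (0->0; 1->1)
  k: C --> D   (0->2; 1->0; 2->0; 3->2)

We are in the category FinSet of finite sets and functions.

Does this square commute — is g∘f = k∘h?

Answer: COMMUTES

Derivation:
Path 1 = f;g:
  0 f-->1 g-->2
  1 f-->0 g-->0
  composite₁ = (0->2; 1->0)
Path 2 = h;k:
  0 h-->0 k-->2
  1 h-->1 k-->0
  composite₂ = (0->2; 1->0)
Equal? YES — commutes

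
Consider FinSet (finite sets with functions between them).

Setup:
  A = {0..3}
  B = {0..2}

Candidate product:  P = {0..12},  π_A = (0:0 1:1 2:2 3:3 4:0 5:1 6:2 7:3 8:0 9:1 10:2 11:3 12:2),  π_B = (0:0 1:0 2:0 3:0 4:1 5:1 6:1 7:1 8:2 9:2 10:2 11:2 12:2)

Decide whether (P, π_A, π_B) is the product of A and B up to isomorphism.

|A|·|B| = 4·3 = 12;  |P| = 13
  → cardinalities differ; no bijection possible.

Answer: NOT A VALID PRODUCT — |P|=13 ≠ |A|·|B|=12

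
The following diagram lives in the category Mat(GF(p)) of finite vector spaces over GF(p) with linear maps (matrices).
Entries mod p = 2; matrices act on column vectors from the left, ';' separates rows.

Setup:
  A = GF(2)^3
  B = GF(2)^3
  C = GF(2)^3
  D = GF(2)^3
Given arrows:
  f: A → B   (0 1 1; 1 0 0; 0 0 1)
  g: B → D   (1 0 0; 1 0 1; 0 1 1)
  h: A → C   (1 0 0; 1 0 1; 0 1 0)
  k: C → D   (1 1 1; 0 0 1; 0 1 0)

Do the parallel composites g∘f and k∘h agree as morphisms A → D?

Path 1 = f;g:
  e0=⟨1,0,0⟩ f→⟨0,1,0⟩ g→⟨0,0,1⟩
  e1=⟨0,1,0⟩ f→⟨1,0,0⟩ g→⟨1,1,0⟩
  e2=⟨0,0,1⟩ f→⟨1,0,1⟩ g→⟨1,0,1⟩
  composite₁ = (0 1 1; 0 1 0; 1 0 1)
Path 2 = h;k:
  e0=⟨1,0,0⟩ h→⟨1,1,0⟩ k→⟨0,0,1⟩
  e1=⟨0,1,0⟩ h→⟨0,0,1⟩ k→⟨1,1,0⟩
  e2=⟨0,0,1⟩ h→⟨0,1,0⟩ k→⟨1,0,1⟩
  composite₂ = (0 1 1; 0 1 0; 1 0 1)
Equal? same morphism ✓

Answer: COMMUTES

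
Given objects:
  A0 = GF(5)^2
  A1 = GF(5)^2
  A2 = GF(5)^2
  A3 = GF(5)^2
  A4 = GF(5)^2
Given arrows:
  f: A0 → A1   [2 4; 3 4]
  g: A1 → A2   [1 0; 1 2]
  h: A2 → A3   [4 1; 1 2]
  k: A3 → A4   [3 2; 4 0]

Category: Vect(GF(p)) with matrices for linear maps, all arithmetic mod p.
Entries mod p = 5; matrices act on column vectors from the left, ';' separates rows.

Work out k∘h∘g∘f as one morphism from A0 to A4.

Answer: [4 0; 4 2]

Trace:
  e0=[1,0] f→[2,3] g→[2,3] h→[1,3] k→[4,4]
  e1=[0,1] f→[4,4] g→[4,2] h→[3,3] k→[0,2]
composite: [4 0; 4 2]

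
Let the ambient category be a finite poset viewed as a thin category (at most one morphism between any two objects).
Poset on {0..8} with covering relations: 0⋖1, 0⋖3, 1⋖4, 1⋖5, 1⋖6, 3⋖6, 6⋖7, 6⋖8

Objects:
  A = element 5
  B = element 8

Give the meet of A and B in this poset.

Answer: A∧B = 1

Derivation:
Common predecessors of 5,8: {0,1}
  0 ≤ 1
  1 ≤ 1
glb = 1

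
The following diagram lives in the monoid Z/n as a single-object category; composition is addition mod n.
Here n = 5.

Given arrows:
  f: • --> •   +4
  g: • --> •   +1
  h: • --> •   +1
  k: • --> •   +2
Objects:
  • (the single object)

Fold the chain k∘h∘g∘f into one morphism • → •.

  0 +4≡4 +1≡0 +1≡1 +2≡3  (mod 5)
result: +3

Answer: +3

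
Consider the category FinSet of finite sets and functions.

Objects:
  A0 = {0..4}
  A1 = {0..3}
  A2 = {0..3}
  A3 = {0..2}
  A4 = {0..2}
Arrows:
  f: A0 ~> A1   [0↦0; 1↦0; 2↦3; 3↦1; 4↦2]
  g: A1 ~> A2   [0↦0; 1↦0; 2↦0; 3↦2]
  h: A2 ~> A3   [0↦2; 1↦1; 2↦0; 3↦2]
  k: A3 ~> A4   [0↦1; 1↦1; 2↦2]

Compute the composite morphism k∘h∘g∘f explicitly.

Answer: [0↦2; 1↦2; 2↦1; 3↦2; 4↦2]

Work:
  0 f~>0 g~>0 h~>2 k~>2
  1 f~>0 g~>0 h~>2 k~>2
  2 f~>3 g~>2 h~>0 k~>1
  3 f~>1 g~>0 h~>2 k~>2
  4 f~>2 g~>0 h~>2 k~>2
result: [0↦2; 1↦2; 2↦1; 3↦2; 4↦2]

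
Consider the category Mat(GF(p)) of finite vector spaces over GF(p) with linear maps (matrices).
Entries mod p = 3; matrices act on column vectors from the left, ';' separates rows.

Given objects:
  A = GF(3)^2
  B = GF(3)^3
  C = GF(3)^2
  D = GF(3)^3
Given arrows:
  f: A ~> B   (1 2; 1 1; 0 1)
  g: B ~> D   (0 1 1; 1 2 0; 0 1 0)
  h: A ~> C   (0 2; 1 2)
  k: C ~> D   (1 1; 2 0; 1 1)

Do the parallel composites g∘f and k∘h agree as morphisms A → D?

Path 1 = f;g:
  e0=[1,0] f~>[1,1,0] g~>[1,0,1]
  e1=[0,1] f~>[2,1,1] g~>[2,1,1]
  result₁ = (1 2; 0 1; 1 1)
Path 2 = h;k:
  e0=[1,0] h~>[0,1] k~>[1,0,1]
  e1=[0,1] h~>[2,2] k~>[1,1,1]
  result₂ = (1 1; 0 1; 1 1)
Equal? NO — does not commute

Answer: DOES NOT COMMUTE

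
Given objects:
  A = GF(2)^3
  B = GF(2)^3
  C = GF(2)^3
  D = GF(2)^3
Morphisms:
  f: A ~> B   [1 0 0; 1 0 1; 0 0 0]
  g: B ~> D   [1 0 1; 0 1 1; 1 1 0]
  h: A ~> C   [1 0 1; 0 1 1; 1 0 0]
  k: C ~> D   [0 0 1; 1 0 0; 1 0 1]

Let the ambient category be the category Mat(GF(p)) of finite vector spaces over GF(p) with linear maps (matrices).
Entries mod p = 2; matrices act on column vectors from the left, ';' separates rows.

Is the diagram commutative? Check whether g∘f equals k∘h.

Answer: COMMUTES

Work:
Along f;g (path 1):
  e0=⟨1,0,0⟩ f~>⟨1,1,0⟩ g~>⟨1,1,0⟩
  e1=⟨0,1,0⟩ f~>⟨0,0,0⟩ g~>⟨0,0,0⟩
  e2=⟨0,0,1⟩ f~>⟨0,1,0⟩ g~>⟨0,1,1⟩
  composite₁ = [1 0 0; 1 0 1; 0 0 1]
Along h;k (path 2):
  e0=⟨1,0,0⟩ h~>⟨1,0,1⟩ k~>⟨1,1,0⟩
  e1=⟨0,1,0⟩ h~>⟨0,1,0⟩ k~>⟨0,0,0⟩
  e2=⟨0,0,1⟩ h~>⟨1,1,0⟩ k~>⟨0,1,1⟩
  composite₂ = [1 0 0; 1 0 1; 0 0 1]
Equal? same morphism ✓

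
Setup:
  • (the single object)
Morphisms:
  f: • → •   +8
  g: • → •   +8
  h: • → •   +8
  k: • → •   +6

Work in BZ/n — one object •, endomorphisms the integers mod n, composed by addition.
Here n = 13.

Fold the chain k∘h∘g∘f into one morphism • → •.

Answer: +4

Work:
  0 +8≡8 +8≡3 +8≡11 +6≡4  (mod 13)
composite: +4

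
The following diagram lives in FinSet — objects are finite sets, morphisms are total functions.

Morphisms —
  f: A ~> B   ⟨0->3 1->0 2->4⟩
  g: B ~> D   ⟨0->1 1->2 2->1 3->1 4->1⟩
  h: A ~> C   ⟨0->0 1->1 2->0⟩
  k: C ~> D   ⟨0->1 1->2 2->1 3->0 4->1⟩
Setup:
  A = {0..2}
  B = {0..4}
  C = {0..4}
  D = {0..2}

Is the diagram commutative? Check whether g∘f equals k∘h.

Answer: DOES NOT COMMUTE

Derivation:
Path 1 = f;g:
  0 f~>3 g~>1
  1 f~>0 g~>1
  2 f~>4 g~>1
  ⟦path⟧₁ = ⟨0->1 1->1 2->1⟩
Path 2 = h;k:
  0 h~>0 k~>1
  1 h~>1 k~>2
  2 h~>0 k~>1
  ⟦path⟧₂ = ⟨0->1 1->2 2->1⟩
Equal? distinct morphisms ✗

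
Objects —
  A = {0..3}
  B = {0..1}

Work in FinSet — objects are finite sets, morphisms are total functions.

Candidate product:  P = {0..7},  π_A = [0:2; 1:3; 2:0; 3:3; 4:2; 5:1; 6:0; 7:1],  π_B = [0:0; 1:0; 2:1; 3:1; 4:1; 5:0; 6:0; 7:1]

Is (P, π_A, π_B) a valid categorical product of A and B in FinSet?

Answer: VALID PRODUCT

Derivation:
|A|·|B| = 4·2 = 8;  |P| = 8
Check the pairing map k ↦ (π_A(k), π_B(k)):
  0 : (2,0)
  1 : (3,0)
  2 : (0,1)
  3 : (3,1)
  4 : (2,1)
  5 : (1,0)
  6 : (0,0)
  7 : (1,1)
distinct pairs in image: 8 / 8 needed
  → bijection onto A×B; projections well-typed.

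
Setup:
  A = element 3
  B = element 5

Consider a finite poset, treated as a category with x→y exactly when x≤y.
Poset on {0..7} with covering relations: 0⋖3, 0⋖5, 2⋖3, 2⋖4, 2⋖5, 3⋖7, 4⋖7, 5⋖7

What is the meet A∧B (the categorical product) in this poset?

Answer: NO MEET EXISTS

Derivation:
{x : x<=A ∧ x<=B} = {0,2}  (A=3, B=5)
  maximal lower bounds 0 and 2 are incomparable: neither 0<=2 nor 2<=0
→ no greatest lower bound exists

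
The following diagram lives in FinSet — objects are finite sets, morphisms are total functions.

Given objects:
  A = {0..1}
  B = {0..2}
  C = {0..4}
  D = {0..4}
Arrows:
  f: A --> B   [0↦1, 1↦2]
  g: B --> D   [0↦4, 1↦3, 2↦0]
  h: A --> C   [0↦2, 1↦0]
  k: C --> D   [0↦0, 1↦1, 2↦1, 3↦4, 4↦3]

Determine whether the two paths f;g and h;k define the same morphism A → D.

1) trace f;g:
  0 f-->1 g-->3
  1 f-->2 g-->0
  result₁ = [0↦3, 1↦0]
2) trace h;k:
  0 h-->2 k-->1
  1 h-->0 k-->0
  result₂ = [0↦1, 1↦0]
Equal? NO — does not commute

Answer: DOES NOT COMMUTE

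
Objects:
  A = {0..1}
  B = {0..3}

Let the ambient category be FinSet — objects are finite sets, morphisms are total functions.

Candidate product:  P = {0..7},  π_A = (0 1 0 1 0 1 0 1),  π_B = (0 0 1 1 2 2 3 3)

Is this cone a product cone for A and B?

Answer: VALID PRODUCT

Trace:
|A|·|B| = 2·4 = 8;  |P| = 8
Check the pairing map k ↦ (π_A(k), π_B(k)):
  0 : (0,0)
  1 : (1,0)
  2 : (0,1)
  3 : (1,1)
  4 : (0,2)
  5 : (1,2)
  6 : (0,3)
  7 : (1,3)
distinct pairs in image: 8 / 8 needed
  → bijection onto A×B; projections well-typed.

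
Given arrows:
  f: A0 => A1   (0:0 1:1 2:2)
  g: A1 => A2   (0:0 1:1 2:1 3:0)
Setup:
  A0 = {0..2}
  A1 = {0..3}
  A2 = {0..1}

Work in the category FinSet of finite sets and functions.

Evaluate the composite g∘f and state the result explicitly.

  0 f=>0 g=>0
  1 f=>1 g=>1
  2 f=>2 g=>1
composite: (0:0 1:1 2:1)

Answer: (0:0 1:1 2:1)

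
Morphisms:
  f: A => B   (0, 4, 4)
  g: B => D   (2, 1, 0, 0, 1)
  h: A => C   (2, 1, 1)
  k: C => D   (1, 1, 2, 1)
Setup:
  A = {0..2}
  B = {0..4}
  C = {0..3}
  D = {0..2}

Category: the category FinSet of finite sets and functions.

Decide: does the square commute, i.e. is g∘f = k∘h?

Path 1 = f;g:
  0 f=>0 g=>2
  1 f=>4 g=>1
  2 f=>4 g=>1
  composite₁ = (2, 1, 1)
Path 2 = h;k:
  0 h=>2 k=>2
  1 h=>1 k=>1
  2 h=>1 k=>1
  composite₂ = (2, 1, 1)
Equal? equal; square commutes

Answer: COMMUTES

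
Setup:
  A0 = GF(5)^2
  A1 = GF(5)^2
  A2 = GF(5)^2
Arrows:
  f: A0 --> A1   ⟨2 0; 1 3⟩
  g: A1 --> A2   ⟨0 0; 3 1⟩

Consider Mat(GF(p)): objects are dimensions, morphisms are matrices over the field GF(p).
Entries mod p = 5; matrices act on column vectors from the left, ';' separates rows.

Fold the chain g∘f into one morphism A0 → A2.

  e0=(1,0) f-->(2,1) g-->(0,2)
  e1=(0,1) f-->(0,3) g-->(0,3)
result: ⟨0 0; 2 3⟩

Answer: ⟨0 0; 2 3⟩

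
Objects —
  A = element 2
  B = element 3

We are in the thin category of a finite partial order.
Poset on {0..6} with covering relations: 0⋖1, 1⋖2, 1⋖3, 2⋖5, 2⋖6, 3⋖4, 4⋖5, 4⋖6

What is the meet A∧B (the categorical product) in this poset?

Answer: A∧B = 1

Trace:
Common predecessors of 2,3: {0,1}
  0 ≤ 1
  1 ≤ 1
glb = 1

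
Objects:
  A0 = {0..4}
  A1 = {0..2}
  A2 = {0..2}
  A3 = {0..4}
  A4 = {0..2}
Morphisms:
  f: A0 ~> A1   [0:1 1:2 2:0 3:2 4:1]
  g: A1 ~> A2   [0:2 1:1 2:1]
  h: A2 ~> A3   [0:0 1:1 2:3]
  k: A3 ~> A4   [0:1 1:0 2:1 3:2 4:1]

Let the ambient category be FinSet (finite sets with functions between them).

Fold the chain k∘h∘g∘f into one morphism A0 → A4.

  0 f~>1 g~>1 h~>1 k~>0
  1 f~>2 g~>1 h~>1 k~>0
  2 f~>0 g~>2 h~>3 k~>2
  3 f~>2 g~>1 h~>1 k~>0
  4 f~>1 g~>1 h~>1 k~>0
composite: [0:0 1:0 2:2 3:0 4:0]

Answer: [0:0 1:0 2:2 3:0 4:0]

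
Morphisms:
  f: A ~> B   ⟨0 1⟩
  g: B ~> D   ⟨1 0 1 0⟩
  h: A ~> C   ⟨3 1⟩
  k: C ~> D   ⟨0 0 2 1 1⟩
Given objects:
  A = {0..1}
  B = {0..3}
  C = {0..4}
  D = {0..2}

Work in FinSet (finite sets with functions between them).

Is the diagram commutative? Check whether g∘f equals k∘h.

Answer: COMMUTES

Trace:
Along f;g (path 1):
  0 f~>0 g~>1
  1 f~>1 g~>0
  ⟦path⟧₁ = ⟨1 0⟩
Along h;k (path 2):
  0 h~>3 k~>1
  1 h~>1 k~>0
  ⟦path⟧₂ = ⟨1 0⟩
Equal? equal; square commutes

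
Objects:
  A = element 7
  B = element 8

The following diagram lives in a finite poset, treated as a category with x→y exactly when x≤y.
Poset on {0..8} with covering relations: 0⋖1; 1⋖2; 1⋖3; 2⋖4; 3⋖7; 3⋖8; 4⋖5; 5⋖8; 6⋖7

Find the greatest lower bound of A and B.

Common predecessors of 7,8: {0,1,3}
  0 ≤ 3
  1 ≤ 3
  3 ≤ 3
glb = 3

Answer: A∧B = 3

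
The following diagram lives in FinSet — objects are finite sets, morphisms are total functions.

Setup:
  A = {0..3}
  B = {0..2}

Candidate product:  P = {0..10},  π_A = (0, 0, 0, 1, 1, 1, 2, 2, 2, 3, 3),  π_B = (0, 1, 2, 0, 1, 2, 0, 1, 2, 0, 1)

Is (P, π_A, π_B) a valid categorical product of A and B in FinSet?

Answer: NOT A VALID PRODUCT — |P|=11 ≠ |A|·|B|=12

Work:
|A|·|B| = 4·3 = 12;  |P| = 11
  → cardinalities differ; no bijection possible.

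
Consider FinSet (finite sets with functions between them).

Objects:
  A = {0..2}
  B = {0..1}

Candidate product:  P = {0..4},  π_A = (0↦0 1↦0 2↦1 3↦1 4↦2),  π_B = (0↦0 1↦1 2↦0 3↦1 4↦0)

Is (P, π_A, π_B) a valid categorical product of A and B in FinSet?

|A|·|B| = 3·2 = 6;  |P| = 5
  → cardinalities differ; no bijection possible.

Answer: NOT A VALID PRODUCT — |P|=5 ≠ |A|·|B|=6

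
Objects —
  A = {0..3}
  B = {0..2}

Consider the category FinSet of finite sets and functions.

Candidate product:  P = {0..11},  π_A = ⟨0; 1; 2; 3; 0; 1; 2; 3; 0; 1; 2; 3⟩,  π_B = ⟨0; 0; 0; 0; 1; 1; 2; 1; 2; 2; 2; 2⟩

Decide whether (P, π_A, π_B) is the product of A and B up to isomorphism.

|A|·|B| = 4·3 = 12;  |P| = 12
Check the pairing map k ↦ (π_A(k), π_B(k)):
  0 : (0,0)
  1 : (1,0)
  2 : (2,0)
  3 : (3,0)
  4 : (0,1)
  5 : (1,1)
  6 : (2,2)
  7 : (3,1)
  8 : (0,2)
  9 : (1,2)
  10 : (2,2)  ✗ repeats pair of k=6
  11 : (3,2)
distinct pairs in image: 11 / 12 needed
  → (2,2) hit at k=6 and k=10

Answer: NOT A VALID PRODUCT — duplicate pair at indices 10,6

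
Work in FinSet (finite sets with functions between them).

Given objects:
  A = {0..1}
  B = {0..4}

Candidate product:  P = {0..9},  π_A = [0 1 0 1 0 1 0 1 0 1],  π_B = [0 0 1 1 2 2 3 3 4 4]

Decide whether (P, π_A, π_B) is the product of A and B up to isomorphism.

Answer: VALID PRODUCT

Derivation:
|A|·|B| = 2·5 = 10;  |P| = 10
Check the pairing map k ↦ (π_A(k), π_B(k)):
  0 -> (0,0)
  1 -> (1,0)
  2 -> (0,1)
  3 -> (1,1)
  4 -> (0,2)
  5 -> (1,2)
  6 -> (0,3)
  7 -> (1,3)
  8 -> (0,4)
  9 -> (1,4)
distinct pairs in image: 10 / 10 needed
  → bijection onto A×B; projections well-typed.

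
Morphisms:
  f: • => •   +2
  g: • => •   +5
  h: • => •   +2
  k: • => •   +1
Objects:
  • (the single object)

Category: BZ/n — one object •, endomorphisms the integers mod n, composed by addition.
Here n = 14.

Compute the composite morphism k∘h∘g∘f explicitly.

  0 +2≡2 +5≡7 +2≡9 +1≡10  (mod 14)
⟦path⟧: +10

Answer: +10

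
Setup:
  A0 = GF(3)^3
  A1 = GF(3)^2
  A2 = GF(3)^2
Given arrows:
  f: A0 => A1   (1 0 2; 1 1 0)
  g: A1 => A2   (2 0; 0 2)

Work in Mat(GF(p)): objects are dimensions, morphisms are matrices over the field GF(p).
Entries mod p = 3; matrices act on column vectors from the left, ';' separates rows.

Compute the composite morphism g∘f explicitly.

Answer: (2 0 1; 2 2 0)

Derivation:
  e0=(1,0,0) f=>(1,1) g=>(2,2)
  e1=(0,1,0) f=>(0,1) g=>(0,2)
  e2=(0,0,1) f=>(2,0) g=>(1,0)
result: (2 0 1; 2 2 0)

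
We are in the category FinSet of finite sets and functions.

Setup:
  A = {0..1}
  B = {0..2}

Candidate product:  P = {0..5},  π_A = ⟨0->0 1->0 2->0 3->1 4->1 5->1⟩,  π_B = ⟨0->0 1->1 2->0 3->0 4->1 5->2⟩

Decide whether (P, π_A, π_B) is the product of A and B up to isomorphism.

Answer: NOT A VALID PRODUCT — duplicate pair at indices 0,2

Derivation:
|A|·|B| = 2·3 = 6;  |P| = 6
Check the pairing map k ↦ (π_A(k), π_B(k)):
  0 -> (0,0)
  1 -> (0,1)
  2 -> (0,0)  ✗ repeats pair of k=0
  3 -> (1,0)
  4 -> (1,1)
  5 -> (1,2)
distinct pairs in image: 5 / 6 needed
  → (0,0) hit at k=0 and k=2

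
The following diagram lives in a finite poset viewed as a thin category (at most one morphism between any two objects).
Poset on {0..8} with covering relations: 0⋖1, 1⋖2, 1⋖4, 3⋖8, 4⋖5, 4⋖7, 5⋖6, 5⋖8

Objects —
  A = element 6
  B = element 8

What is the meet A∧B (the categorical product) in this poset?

Answer: A∧B = 5

Trace:
Common predecessors of 6,8: {0,1,4,5}
  0 ≤ 5
  1 ≤ 5
  4 ≤ 5
  5 ≤ 5
glb = 5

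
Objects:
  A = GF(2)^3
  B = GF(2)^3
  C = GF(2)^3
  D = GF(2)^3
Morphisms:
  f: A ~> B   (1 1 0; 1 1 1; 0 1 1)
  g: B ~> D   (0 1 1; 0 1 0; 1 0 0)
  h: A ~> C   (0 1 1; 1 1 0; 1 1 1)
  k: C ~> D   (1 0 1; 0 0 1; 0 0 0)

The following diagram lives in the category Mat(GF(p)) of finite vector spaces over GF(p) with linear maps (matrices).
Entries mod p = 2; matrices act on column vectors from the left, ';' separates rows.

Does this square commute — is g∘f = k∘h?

1) trace f;g:
  e0=[1,0,0] f~>[1,1,0] g~>[1,1,1]
  e1=[0,1,0] f~>[1,1,1] g~>[0,1,1]
  e2=[0,0,1] f~>[0,1,1] g~>[0,1,0]
  composite₁ = (1 0 0; 1 1 1; 1 1 0)
2) trace h;k:
  e0=[1,0,0] h~>[0,1,1] k~>[1,1,0]
  e1=[0,1,0] h~>[1,1,1] k~>[0,1,0]
  e2=[0,0,1] h~>[1,0,1] k~>[0,1,0]
  composite₂ = (1 0 0; 1 1 1; 0 0 0)
Equal? differ; not commutative

Answer: DOES NOT COMMUTE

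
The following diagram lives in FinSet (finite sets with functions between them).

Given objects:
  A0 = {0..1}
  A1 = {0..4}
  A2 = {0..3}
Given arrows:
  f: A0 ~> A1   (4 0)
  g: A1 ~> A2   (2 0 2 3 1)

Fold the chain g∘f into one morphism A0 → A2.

  0 f~>4 g~>1
  1 f~>0 g~>2
composite: (1 2)

Answer: (1 2)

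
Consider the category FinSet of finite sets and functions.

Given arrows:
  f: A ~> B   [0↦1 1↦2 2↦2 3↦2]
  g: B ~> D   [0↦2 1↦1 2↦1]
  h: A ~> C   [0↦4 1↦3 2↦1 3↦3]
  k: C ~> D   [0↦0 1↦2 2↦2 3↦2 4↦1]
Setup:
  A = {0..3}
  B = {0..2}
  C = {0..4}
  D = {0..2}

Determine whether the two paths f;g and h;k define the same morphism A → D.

Along f;g (path 1):
  0 f~>1 g~>1
  1 f~>2 g~>1
  2 f~>2 g~>1
  3 f~>2 g~>1
  result₁ = [0↦1 1↦1 2↦1 3↦1]
Along h;k (path 2):
  0 h~>4 k~>1
  1 h~>3 k~>2
  2 h~>1 k~>2
  3 h~>3 k~>2
  result₂ = [0↦1 1↦2 2↦2 3↦2]
Equal? differ; not commutative

Answer: DOES NOT COMMUTE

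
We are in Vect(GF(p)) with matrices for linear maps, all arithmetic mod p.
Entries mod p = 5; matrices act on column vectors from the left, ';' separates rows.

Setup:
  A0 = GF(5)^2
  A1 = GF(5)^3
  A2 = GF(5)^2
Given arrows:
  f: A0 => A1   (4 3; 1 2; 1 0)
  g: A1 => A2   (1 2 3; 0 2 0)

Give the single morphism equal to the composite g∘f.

  e0=(1,0) f=>(4,1,1) g=>(4,2)
  e1=(0,1) f=>(3,2,0) g=>(2,4)
result: (4 2; 2 4)

Answer: (4 2; 2 4)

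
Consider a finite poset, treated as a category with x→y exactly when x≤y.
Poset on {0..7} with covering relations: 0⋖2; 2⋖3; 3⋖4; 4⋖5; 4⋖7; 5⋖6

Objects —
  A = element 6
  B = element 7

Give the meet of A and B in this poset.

Answer: A∧B = 4

Derivation:
{x : x≤A ∧ x≤B} = {0,2,3,4}  (A=6, B=7)
  0 ≤ 4
  2 ≤ 4
  3 ≤ 4
  4 ≤ 4
glb = 4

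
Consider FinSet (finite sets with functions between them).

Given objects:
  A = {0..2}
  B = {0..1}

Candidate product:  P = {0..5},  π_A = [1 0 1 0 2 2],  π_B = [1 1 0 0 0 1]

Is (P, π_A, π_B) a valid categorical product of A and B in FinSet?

|A|·|B| = 3·2 = 6;  |P| = 6
Check the pairing map k ↦ (π_A(k), π_B(k)):
  0 ↦ (1,1)
  1 ↦ (0,1)
  2 ↦ (1,0)
  3 ↦ (0,0)
  4 ↦ (2,0)
  5 ↦ (2,1)
distinct pairs in image: 6 / 6 needed
  → bijection onto A×B; projections well-typed.

Answer: VALID PRODUCT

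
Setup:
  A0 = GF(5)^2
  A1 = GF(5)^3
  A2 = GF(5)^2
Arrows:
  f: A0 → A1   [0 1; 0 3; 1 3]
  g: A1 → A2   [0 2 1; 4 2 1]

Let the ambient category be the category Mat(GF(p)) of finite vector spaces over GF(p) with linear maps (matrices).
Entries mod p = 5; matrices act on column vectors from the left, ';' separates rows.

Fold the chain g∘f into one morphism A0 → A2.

Answer: [1 4; 1 3]

Derivation:
  e0=⟨1,0⟩ f→⟨0,0,1⟩ g→⟨1,1⟩
  e1=⟨0,1⟩ f→⟨1,3,3⟩ g→⟨4,3⟩
result: [1 4; 1 3]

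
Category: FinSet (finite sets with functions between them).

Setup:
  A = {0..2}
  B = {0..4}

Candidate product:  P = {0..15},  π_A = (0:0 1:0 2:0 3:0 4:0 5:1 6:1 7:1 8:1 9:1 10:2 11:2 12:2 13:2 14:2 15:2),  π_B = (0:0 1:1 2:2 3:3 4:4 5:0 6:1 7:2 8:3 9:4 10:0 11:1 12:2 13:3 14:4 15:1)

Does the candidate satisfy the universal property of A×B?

Answer: NOT A VALID PRODUCT — |P|=16 ≠ |A|·|B|=15

Derivation:
|A|·|B| = 3·5 = 15;  |P| = 16
  → cardinalities differ; no bijection possible.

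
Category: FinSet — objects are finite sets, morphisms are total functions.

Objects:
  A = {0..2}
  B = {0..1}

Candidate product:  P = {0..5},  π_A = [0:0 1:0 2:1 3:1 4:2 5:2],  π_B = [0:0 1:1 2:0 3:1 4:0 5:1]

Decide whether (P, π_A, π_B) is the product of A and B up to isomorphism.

|A|·|B| = 3·2 = 6;  |P| = 6
Check the pairing map k ↦ (π_A(k), π_B(k)):
  0 : (0,0)
  1 : (0,1)
  2 : (1,0)
  3 : (1,1)
  4 : (2,0)
  5 : (2,1)
distinct pairs in image: 6 / 6 needed
  → bijection onto A×B; projections well-typed.

Answer: VALID PRODUCT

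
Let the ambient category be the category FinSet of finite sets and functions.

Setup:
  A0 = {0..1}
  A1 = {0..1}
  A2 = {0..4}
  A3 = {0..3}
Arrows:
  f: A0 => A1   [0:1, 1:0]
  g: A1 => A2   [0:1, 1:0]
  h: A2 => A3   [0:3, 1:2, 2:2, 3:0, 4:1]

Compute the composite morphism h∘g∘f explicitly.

  0 f=>1 g=>0 h=>3
  1 f=>0 g=>1 h=>2
⟦path⟧: [0:3, 1:2]

Answer: [0:3, 1:2]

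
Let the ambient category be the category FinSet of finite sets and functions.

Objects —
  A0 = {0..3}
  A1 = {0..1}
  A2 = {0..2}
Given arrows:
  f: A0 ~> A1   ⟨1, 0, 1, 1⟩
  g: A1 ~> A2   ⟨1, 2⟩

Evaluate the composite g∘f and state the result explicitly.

  0 f~>1 g~>2
  1 f~>0 g~>1
  2 f~>1 g~>2
  3 f~>1 g~>2
composite: ⟨2, 1, 2, 2⟩

Answer: ⟨2, 1, 2, 2⟩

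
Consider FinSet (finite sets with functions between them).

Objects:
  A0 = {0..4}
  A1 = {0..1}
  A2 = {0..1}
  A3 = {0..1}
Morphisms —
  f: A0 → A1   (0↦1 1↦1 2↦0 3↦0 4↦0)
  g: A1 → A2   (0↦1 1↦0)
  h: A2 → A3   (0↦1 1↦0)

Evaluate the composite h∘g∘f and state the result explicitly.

Answer: (0↦1 1↦1 2↦0 3↦0 4↦0)

Trace:
  0 f→1 g→0 h→1
  1 f→1 g→0 h→1
  2 f→0 g→1 h→0
  3 f→0 g→1 h→0
  4 f→0 g→1 h→0
result: (0↦1 1↦1 2↦0 3↦0 4↦0)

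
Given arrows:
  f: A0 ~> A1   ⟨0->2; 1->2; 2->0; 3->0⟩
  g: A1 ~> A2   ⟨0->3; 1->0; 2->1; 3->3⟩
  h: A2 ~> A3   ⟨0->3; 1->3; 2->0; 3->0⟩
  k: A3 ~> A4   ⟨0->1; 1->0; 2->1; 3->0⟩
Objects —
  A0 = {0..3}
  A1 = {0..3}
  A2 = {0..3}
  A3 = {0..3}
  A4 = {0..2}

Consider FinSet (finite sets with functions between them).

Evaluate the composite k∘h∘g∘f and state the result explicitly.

Answer: ⟨0->0; 1->0; 2->1; 3->1⟩

Derivation:
  0 f~>2 g~>1 h~>3 k~>0
  1 f~>2 g~>1 h~>3 k~>0
  2 f~>0 g~>3 h~>0 k~>1
  3 f~>0 g~>3 h~>0 k~>1
composite: ⟨0->0; 1->0; 2->1; 3->1⟩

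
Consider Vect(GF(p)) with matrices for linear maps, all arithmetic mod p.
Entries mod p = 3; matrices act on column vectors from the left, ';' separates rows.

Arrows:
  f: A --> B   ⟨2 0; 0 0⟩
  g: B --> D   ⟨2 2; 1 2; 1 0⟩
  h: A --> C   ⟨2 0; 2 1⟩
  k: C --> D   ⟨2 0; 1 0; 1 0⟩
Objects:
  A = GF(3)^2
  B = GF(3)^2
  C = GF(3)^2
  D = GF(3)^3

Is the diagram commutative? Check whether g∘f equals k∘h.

Path 1 = f;g:
  e0=⟨1,0⟩ f-->⟨2,0⟩ g-->⟨1,2,2⟩
  e1=⟨0,1⟩ f-->⟨0,0⟩ g-->⟨0,0,0⟩
  ⟦path⟧₁ = ⟨1 0; 2 0; 2 0⟩
Path 2 = h;k:
  e0=⟨1,0⟩ h-->⟨2,2⟩ k-->⟨1,2,2⟩
  e1=⟨0,1⟩ h-->⟨0,1⟩ k-->⟨0,0,0⟩
  ⟦path⟧₂ = ⟨1 0; 2 0; 2 0⟩
Equal? same morphism ✓

Answer: COMMUTES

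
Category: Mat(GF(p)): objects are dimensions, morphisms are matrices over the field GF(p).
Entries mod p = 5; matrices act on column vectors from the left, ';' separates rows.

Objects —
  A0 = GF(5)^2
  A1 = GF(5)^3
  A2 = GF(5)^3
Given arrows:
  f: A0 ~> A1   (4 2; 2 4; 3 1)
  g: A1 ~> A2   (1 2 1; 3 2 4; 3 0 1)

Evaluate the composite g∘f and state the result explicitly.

  e0=⟨1,0⟩ f~>⟨4,2,3⟩ g~>⟨1,3,0⟩
  e1=⟨0,1⟩ f~>⟨2,4,1⟩ g~>⟨1,3,2⟩
composite: (1 1; 3 3; 0 2)

Answer: (1 1; 3 3; 0 2)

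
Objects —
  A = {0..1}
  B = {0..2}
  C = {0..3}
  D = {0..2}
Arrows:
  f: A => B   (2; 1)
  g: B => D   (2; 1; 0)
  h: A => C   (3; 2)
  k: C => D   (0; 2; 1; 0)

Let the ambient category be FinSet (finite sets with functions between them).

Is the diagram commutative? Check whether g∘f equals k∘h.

Along f;g (path 1):
  0 f=>2 g=>0
  1 f=>1 g=>1
  result₁ = (0; 1)
Along h;k (path 2):
  0 h=>3 k=>0
  1 h=>2 k=>1
  result₂ = (0; 1)
Equal? YES — commutes

Answer: COMMUTES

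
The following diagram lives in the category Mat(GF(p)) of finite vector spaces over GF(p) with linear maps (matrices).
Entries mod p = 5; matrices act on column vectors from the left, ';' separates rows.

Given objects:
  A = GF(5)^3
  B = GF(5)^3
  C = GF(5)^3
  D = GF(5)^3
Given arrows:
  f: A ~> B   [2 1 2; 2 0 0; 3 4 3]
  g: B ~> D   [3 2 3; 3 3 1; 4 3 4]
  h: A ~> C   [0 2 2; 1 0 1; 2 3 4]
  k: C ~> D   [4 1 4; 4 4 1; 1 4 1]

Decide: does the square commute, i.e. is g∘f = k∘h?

Answer: DOES NOT COMMUTE

Derivation:
Along f;g (path 1):
  e0=⟨1,0,0⟩ f~>⟨2,2,3⟩ g~>⟨4,0,1⟩
  e1=⟨0,1,0⟩ f~>⟨1,0,4⟩ g~>⟨0,2,0⟩
  e2=⟨0,0,1⟩ f~>⟨2,0,3⟩ g~>⟨0,4,0⟩
  result₁ = [4 0 0; 0 2 4; 1 0 0]
Along h;k (path 2):
  e0=⟨1,0,0⟩ h~>⟨0,1,2⟩ k~>⟨4,1,1⟩
  e1=⟨0,1,0⟩ h~>⟨2,0,3⟩ k~>⟨0,1,0⟩
  e2=⟨0,0,1⟩ h~>⟨2,1,4⟩ k~>⟨0,1,0⟩
  result₂ = [4 0 0; 1 1 1; 1 0 0]
Equal? NO — does not commute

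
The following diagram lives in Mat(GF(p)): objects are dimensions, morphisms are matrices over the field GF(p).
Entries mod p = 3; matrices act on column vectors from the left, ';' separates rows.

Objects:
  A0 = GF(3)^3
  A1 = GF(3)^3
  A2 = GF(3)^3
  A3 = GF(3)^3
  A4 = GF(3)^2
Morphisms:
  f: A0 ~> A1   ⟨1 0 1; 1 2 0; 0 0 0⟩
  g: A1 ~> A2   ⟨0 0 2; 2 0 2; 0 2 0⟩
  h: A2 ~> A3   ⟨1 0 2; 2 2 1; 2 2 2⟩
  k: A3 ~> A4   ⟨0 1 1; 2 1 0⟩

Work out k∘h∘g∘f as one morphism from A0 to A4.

  e0=[1,0,0] f~>[1,1,0] g~>[0,2,2] h~>[1,0,2] k~>[2,2]
  e1=[0,1,0] f~>[0,2,0] g~>[0,0,1] h~>[2,1,2] k~>[0,2]
  e2=[0,0,1] f~>[1,0,0] g~>[0,2,0] h~>[0,1,1] k~>[2,1]
result: ⟨2 0 2; 2 2 1⟩

Answer: ⟨2 0 2; 2 2 1⟩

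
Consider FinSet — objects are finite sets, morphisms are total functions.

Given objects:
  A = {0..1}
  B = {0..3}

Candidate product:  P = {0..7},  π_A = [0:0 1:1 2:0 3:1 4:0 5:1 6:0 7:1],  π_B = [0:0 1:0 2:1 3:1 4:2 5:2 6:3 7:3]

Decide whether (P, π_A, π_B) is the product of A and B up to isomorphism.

|A|·|B| = 2·4 = 8;  |P| = 8
Check the pairing map k ↦ (π_A(k), π_B(k)):
  0 : (0,0)
  1 : (1,0)
  2 : (0,1)
  3 : (1,1)
  4 : (0,2)
  5 : (1,2)
  6 : (0,3)
  7 : (1,3)
distinct pairs in image: 8 / 8 needed
  → bijection onto A×B; projections well-typed.

Answer: VALID PRODUCT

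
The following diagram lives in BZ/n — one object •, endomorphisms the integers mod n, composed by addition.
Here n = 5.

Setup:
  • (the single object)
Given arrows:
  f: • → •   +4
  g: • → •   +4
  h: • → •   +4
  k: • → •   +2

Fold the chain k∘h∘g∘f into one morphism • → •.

  0 +4≡4 +4≡3 +4≡2 +2≡4  (mod 5)
⟦path⟧: +4

Answer: +4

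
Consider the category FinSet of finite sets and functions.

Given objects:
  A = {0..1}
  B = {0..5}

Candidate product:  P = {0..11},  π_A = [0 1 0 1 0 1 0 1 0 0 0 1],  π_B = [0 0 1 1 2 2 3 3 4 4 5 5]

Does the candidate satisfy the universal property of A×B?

|A|·|B| = 2·6 = 12;  |P| = 12
Check the pairing map k ↦ (π_A(k), π_B(k)):
  0 ↦ (0,0)
  1 ↦ (1,0)
  2 ↦ (0,1)
  3 ↦ (1,1)
  4 ↦ (0,2)
  5 ↦ (1,2)
  6 ↦ (0,3)
  7 ↦ (1,3)
  8 ↦ (0,4)
  9 ↦ (0,4)  ✗ repeats pair of k=8
  10 ↦ (0,5)
  11 ↦ (1,5)
distinct pairs in image: 11 / 12 needed
  → (0,4) hit at k=8 and k=9

Answer: NOT A VALID PRODUCT — duplicate pair at indices 8,9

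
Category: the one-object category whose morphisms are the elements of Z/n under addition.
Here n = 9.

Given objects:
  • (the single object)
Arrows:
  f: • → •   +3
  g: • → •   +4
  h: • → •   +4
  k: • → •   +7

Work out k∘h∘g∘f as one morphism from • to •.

  0 +3≡3 +4≡7 +4≡2 +7≡0  (mod 9)
result: +0

Answer: +0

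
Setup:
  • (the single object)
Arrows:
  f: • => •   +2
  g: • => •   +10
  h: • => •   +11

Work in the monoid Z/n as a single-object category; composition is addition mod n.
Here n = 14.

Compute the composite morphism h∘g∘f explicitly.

  0 +2≡2 +10≡12 +11≡9  (mod 14)
⟦path⟧: +9

Answer: +9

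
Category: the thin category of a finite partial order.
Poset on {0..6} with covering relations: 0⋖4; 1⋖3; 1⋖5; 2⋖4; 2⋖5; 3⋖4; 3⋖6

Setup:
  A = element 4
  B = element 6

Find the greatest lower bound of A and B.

Answer: A∧B = 3

Derivation:
Common predecessors of 4,6: {1,3}
  1 ≤ 3
  3 ≤ 3
glb = 3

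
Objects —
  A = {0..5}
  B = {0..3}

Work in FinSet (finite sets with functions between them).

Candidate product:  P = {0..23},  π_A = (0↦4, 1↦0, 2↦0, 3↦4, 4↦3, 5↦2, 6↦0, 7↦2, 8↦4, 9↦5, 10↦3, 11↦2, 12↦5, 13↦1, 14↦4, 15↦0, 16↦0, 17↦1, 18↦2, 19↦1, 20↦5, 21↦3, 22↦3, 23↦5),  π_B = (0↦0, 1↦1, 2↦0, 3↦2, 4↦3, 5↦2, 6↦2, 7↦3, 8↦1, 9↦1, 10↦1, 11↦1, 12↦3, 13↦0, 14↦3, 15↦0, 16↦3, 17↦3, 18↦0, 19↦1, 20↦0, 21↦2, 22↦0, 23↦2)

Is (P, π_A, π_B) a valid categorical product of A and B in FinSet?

|A|·|B| = 6·4 = 24;  |P| = 24
Check the pairing map k ↦ (π_A(k), π_B(k)):
  0 ↦ (4,0)
  1 ↦ (0,1)
  2 ↦ (0,0)
  3 ↦ (4,2)
  4 ↦ (3,3)
  5 ↦ (2,2)
  6 ↦ (0,2)
  7 ↦ (2,3)
  8 ↦ (4,1)
  9 ↦ (5,1)
  10 ↦ (3,1)
  11 ↦ (2,1)
  12 ↦ (5,3)
  13 ↦ (1,0)
  14 ↦ (4,3)
  15 ↦ (0,0)  ✗ repeats pair of k=2
  16 ↦ (0,3)
  17 ↦ (1,3)
  18 ↦ (2,0)
  19 ↦ (1,1)
  20 ↦ (5,0)
  21 ↦ (3,2)
  22 ↦ (3,0)
  23 ↦ (5,2)
distinct pairs in image: 23 / 24 needed
  → (0,0) hit at k=2 and k=15

Answer: NOT A VALID PRODUCT — duplicate pair at indices 15,2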